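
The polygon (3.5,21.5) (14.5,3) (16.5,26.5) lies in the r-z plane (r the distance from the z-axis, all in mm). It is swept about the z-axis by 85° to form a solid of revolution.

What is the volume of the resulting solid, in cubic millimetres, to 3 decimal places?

Volume = 2520.703 mm³

Profile (r,z), 3 vertices: (3.5,21.5) (14.5,3) (16.5,26.5)
edge 0: (3.5,21.5)→(14.5,3)  cross = 3.5·3 − 14.5·21.5 = -301.2500; (r_i+r_j)·cross = 18·-301.2500 = -5422.5000
edge 1: (14.5,3)→(16.5,26.5)  cross = 14.5·26.5 − 16.5·3 = 334.7500; (r_i+r_j)·cross = 31·334.7500 = 10377.2500
edge 2: (16.5,26.5)→(3.5,21.5)  cross = 16.5·21.5 − 3.5·26.5 = 262.0000; (r_i+r_j)·cross = 20·262.0000 = 5240.0000
Σcross = 295.5000 → A = |Σcross|/2 = 147.7500 mm²
Σ(r_i+r_j)·cross = 10194.7500 → first moment M = |Σ|/6 = 1699.1250
R_c = M/A = 1699.1250/147.7500 = 11.5000 mm
θ = 85° = 1.483530 rad
V = θ·R_c·A = 1.483530·11.5000·147.7500 = 2520.703 mm³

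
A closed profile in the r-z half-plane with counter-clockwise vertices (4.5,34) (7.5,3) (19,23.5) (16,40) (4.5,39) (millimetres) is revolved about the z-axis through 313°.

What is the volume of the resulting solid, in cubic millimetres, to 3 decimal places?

Volume = 20578.330 mm³

Profile (r,z), 5 vertices: (4.5,34) (7.5,3) (19,23.5) (16,40) (4.5,39)
edge 0: (4.5,34)→(7.5,3)  cross = 4.5·3 − 7.5·34 = -241.5000; (r_i+r_j)·cross = 12·-241.5000 = -2898.0000
edge 1: (7.5,3)→(19,23.5)  cross = 7.5·23.5 − 19·3 = 119.2500; (r_i+r_j)·cross = 26.5·119.2500 = 3160.1250
edge 2: (19,23.5)→(16,40)  cross = 19·40 − 16·23.5 = 384.0000; (r_i+r_j)·cross = 35·384.0000 = 13440.0000
edge 3: (16,40)→(4.5,39)  cross = 16·39 − 4.5·40 = 444.0000; (r_i+r_j)·cross = 20.5·444.0000 = 9102.0000
edge 4: (4.5,39)→(4.5,34)  cross = 4.5·34 − 4.5·39 = -22.5000; (r_i+r_j)·cross = 9·-22.5000 = -202.5000
Σcross = 683.2500 → A = |Σcross|/2 = 341.6250 mm²
Σ(r_i+r_j)·cross = 22601.6250 → first moment M = |Σ|/6 = 3766.9375
R_c = M/A = 3766.9375/341.6250 = 11.0265 mm
θ = 313° = 5.462881 rad
V = θ·R_c·A = 5.462881·11.0265·341.6250 = 20578.330 mm³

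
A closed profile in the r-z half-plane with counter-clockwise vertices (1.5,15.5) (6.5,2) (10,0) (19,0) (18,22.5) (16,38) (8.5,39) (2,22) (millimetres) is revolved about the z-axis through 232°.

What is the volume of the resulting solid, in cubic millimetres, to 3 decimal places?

Volume = 23102.842 mm³

Profile (r,z), 8 vertices: (1.5,15.5) (6.5,2) (10,0) (19,0) (18,22.5) (16,38) (8.5,39) (2,22)
edge 0: (1.5,15.5)→(6.5,2)  cross = 1.5·2 − 6.5·15.5 = -97.7500; (r_i+r_j)·cross = 8·-97.7500 = -782.0000
edge 1: (6.5,2)→(10,0)  cross = 6.5·0 − 10·2 = -20.0000; (r_i+r_j)·cross = 16.5·-20.0000 = -330.0000
edge 2: (10,0)→(19,0)  cross = 10·0 − 19·0 = 0.0000; (r_i+r_j)·cross = 29·0.0000 = 0.0000
edge 3: (19,0)→(18,22.5)  cross = 19·22.5 − 18·0 = 427.5000; (r_i+r_j)·cross = 37·427.5000 = 15817.5000
edge 4: (18,22.5)→(16,38)  cross = 18·38 − 16·22.5 = 324.0000; (r_i+r_j)·cross = 34·324.0000 = 11016.0000
edge 5: (16,38)→(8.5,39)  cross = 16·39 − 8.5·38 = 301.0000; (r_i+r_j)·cross = 24.5·301.0000 = 7374.5000
edge 6: (8.5,39)→(2,22)  cross = 8.5·22 − 2·39 = 109.0000; (r_i+r_j)·cross = 10.5·109.0000 = 1144.5000
edge 7: (2,22)→(1.5,15.5)  cross = 2·15.5 − 1.5·22 = -2.0000; (r_i+r_j)·cross = 3.5·-2.0000 = -7.0000
Σcross = 1041.7500 → A = |Σcross|/2 = 520.8750 mm²
Σ(r_i+r_j)·cross = 34233.5000 → first moment M = |Σ|/6 = 5705.5833
R_c = M/A = 5705.5833/520.8750 = 10.9538 mm
θ = 232° = 4.049164 rad
V = θ·R_c·A = 4.049164·10.9538·520.8750 = 23102.842 mm³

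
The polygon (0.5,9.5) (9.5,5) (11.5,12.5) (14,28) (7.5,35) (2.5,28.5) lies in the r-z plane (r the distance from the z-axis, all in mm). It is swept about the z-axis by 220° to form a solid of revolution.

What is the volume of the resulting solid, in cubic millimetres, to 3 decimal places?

Profile (r,z), 6 vertices: (0.5,9.5) (9.5,5) (11.5,12.5) (14,28) (7.5,35) (2.5,28.5)
edge 0: (0.5,9.5)→(9.5,5)  cross = 0.5·5 − 9.5·9.5 = -87.7500; (r_i+r_j)·cross = 10·-87.7500 = -877.5000
edge 1: (9.5,5)→(11.5,12.5)  cross = 9.5·12.5 − 11.5·5 = 61.2500; (r_i+r_j)·cross = 21·61.2500 = 1286.2500
edge 2: (11.5,12.5)→(14,28)  cross = 11.5·28 − 14·12.5 = 147.0000; (r_i+r_j)·cross = 25.5·147.0000 = 3748.5000
edge 3: (14,28)→(7.5,35)  cross = 14·35 − 7.5·28 = 280.0000; (r_i+r_j)·cross = 21.5·280.0000 = 6020.0000
edge 4: (7.5,35)→(2.5,28.5)  cross = 7.5·28.5 − 2.5·35 = 126.2500; (r_i+r_j)·cross = 10·126.2500 = 1262.5000
edge 5: (2.5,28.5)→(0.5,9.5)  cross = 2.5·9.5 − 0.5·28.5 = 9.5000; (r_i+r_j)·cross = 3·9.5000 = 28.5000
Σcross = 536.2500 → A = |Σcross|/2 = 268.1250 mm²
Σ(r_i+r_j)·cross = 11468.2500 → first moment M = |Σ|/6 = 1911.3750
R_c = M/A = 1911.3750/268.1250 = 7.1287 mm
θ = 220° = 3.839724 rad
V = θ·R_c·A = 3.839724·7.1287·268.1250 = 7339.153 mm³

Volume = 7339.153 mm³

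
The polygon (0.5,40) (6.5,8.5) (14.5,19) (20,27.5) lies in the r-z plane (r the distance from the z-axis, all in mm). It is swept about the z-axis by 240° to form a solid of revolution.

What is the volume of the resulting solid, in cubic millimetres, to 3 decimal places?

Profile (r,z), 4 vertices: (0.5,40) (6.5,8.5) (14.5,19) (20,27.5)
edge 0: (0.5,40)→(6.5,8.5)  cross = 0.5·8.5 − 6.5·40 = -255.7500; (r_i+r_j)·cross = 7·-255.7500 = -1790.2500
edge 1: (6.5,8.5)→(14.5,19)  cross = 6.5·19 − 14.5·8.5 = 0.2500; (r_i+r_j)·cross = 21·0.2500 = 5.2500
edge 2: (14.5,19)→(20,27.5)  cross = 14.5·27.5 − 20·19 = 18.7500; (r_i+r_j)·cross = 34.5·18.7500 = 646.8750
edge 3: (20,27.5)→(0.5,40)  cross = 20·40 − 0.5·27.5 = 786.2500; (r_i+r_j)·cross = 20.5·786.2500 = 16118.1250
Σcross = 549.5000 → A = |Σcross|/2 = 274.7500 mm²
Σ(r_i+r_j)·cross = 14980.0000 → first moment M = |Σ|/6 = 2496.6667
R_c = M/A = 2496.6667/274.7500 = 9.0870 mm
θ = 240° = 4.188790 rad
V = θ·R_c·A = 4.188790·9.0870·274.7500 = 10458.013 mm³

Volume = 10458.013 mm³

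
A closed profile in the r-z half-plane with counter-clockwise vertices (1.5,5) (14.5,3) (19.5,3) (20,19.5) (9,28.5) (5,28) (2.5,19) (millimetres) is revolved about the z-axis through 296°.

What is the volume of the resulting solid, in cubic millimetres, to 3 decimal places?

Volume = 20792.884 mm³

Profile (r,z), 7 vertices: (1.5,5) (14.5,3) (19.5,3) (20,19.5) (9,28.5) (5,28) (2.5,19)
edge 0: (1.5,5)→(14.5,3)  cross = 1.5·3 − 14.5·5 = -68.0000; (r_i+r_j)·cross = 16·-68.0000 = -1088.0000
edge 1: (14.5,3)→(19.5,3)  cross = 14.5·3 − 19.5·3 = -15.0000; (r_i+r_j)·cross = 34·-15.0000 = -510.0000
edge 2: (19.5,3)→(20,19.5)  cross = 19.5·19.5 − 20·3 = 320.2500; (r_i+r_j)·cross = 39.5·320.2500 = 12649.8750
edge 3: (20,19.5)→(9,28.5)  cross = 20·28.5 − 9·19.5 = 394.5000; (r_i+r_j)·cross = 29·394.5000 = 11440.5000
edge 4: (9,28.5)→(5,28)  cross = 9·28 − 5·28.5 = 109.5000; (r_i+r_j)·cross = 14·109.5000 = 1533.0000
edge 5: (5,28)→(2.5,19)  cross = 5·19 − 2.5·28 = 25.0000; (r_i+r_j)·cross = 7.5·25.0000 = 187.5000
edge 6: (2.5,19)→(1.5,5)  cross = 2.5·5 − 1.5·19 = -16.0000; (r_i+r_j)·cross = 4·-16.0000 = -64.0000
Σcross = 750.2500 → A = |Σcross|/2 = 375.1250 mm²
Σ(r_i+r_j)·cross = 24148.8750 → first moment M = |Σ|/6 = 4024.8125
R_c = M/A = 4024.8125/375.1250 = 10.7293 mm
θ = 296° = 5.166175 rad
V = θ·R_c·A = 5.166175·10.7293·375.1250 = 20792.884 mm³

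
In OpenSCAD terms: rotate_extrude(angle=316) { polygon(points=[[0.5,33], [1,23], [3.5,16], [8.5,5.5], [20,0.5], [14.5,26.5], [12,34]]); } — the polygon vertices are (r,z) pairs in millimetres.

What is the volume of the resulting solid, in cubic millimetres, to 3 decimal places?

Volume = 20840.715 mm³

Profile (r,z), 7 vertices: (0.5,33) (1,23) (3.5,16) (8.5,5.5) (20,0.5) (14.5,26.5) (12,34)
edge 0: (0.5,33)→(1,23)  cross = 0.5·23 − 1·33 = -21.5000; (r_i+r_j)·cross = 1.5·-21.5000 = -32.2500
edge 1: (1,23)→(3.5,16)  cross = 1·16 − 3.5·23 = -64.5000; (r_i+r_j)·cross = 4.5·-64.5000 = -290.2500
edge 2: (3.5,16)→(8.5,5.5)  cross = 3.5·5.5 − 8.5·16 = -116.7500; (r_i+r_j)·cross = 12·-116.7500 = -1401.0000
edge 3: (8.5,5.5)→(20,0.5)  cross = 8.5·0.5 − 20·5.5 = -105.7500; (r_i+r_j)·cross = 28.5·-105.7500 = -3013.8750
edge 4: (20,0.5)→(14.5,26.5)  cross = 20·26.5 − 14.5·0.5 = 522.7500; (r_i+r_j)·cross = 34.5·522.7500 = 18034.8750
edge 5: (14.5,26.5)→(12,34)  cross = 14.5·34 − 12·26.5 = 175.0000; (r_i+r_j)·cross = 26.5·175.0000 = 4637.5000
edge 6: (12,34)→(0.5,33)  cross = 12·33 − 0.5·34 = 379.0000; (r_i+r_j)·cross = 12.5·379.0000 = 4737.5000
Σcross = 768.2500 → A = |Σcross|/2 = 384.1250 mm²
Σ(r_i+r_j)·cross = 22672.5000 → first moment M = |Σ|/6 = 3778.7500
R_c = M/A = 3778.7500/384.1250 = 9.8373 mm
θ = 316° = 5.515240 rad
V = θ·R_c·A = 5.515240·9.8373·384.1250 = 20840.715 mm³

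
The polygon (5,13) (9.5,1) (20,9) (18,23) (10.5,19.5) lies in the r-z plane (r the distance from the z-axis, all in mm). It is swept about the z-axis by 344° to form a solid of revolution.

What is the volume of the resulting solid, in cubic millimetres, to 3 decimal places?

Volume = 15273.254 mm³

Profile (r,z), 5 vertices: (5,13) (9.5,1) (20,9) (18,23) (10.5,19.5)
edge 0: (5,13)→(9.5,1)  cross = 5·1 − 9.5·13 = -118.5000; (r_i+r_j)·cross = 14.5·-118.5000 = -1718.2500
edge 1: (9.5,1)→(20,9)  cross = 9.5·9 − 20·1 = 65.5000; (r_i+r_j)·cross = 29.5·65.5000 = 1932.2500
edge 2: (20,9)→(18,23)  cross = 20·23 − 18·9 = 298.0000; (r_i+r_j)·cross = 38·298.0000 = 11324.0000
edge 3: (18,23)→(10.5,19.5)  cross = 18·19.5 − 10.5·23 = 109.5000; (r_i+r_j)·cross = 28.5·109.5000 = 3120.7500
edge 4: (10.5,19.5)→(5,13)  cross = 10.5·13 − 5·19.5 = 39.0000; (r_i+r_j)·cross = 15.5·39.0000 = 604.5000
Σcross = 393.5000 → A = |Σcross|/2 = 196.7500 mm²
Σ(r_i+r_j)·cross = 15263.2500 → first moment M = |Σ|/6 = 2543.8750
R_c = M/A = 2543.8750/196.7500 = 12.9295 mm
θ = 344° = 6.003933 rad
V = θ·R_c·A = 6.003933·12.9295·196.7500 = 15273.254 mm³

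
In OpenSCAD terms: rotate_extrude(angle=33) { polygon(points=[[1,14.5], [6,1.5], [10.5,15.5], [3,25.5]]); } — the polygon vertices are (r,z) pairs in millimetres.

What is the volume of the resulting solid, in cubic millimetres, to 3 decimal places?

Profile (r,z), 4 vertices: (1,14.5) (6,1.5) (10.5,15.5) (3,25.5)
edge 0: (1,14.5)→(6,1.5)  cross = 1·1.5 − 6·14.5 = -85.5000; (r_i+r_j)·cross = 7·-85.5000 = -598.5000
edge 1: (6,1.5)→(10.5,15.5)  cross = 6·15.5 − 10.5·1.5 = 77.2500; (r_i+r_j)·cross = 16.5·77.2500 = 1274.6250
edge 2: (10.5,15.5)→(3,25.5)  cross = 10.5·25.5 − 3·15.5 = 221.2500; (r_i+r_j)·cross = 13.5·221.2500 = 2986.8750
edge 3: (3,25.5)→(1,14.5)  cross = 3·14.5 − 1·25.5 = 18.0000; (r_i+r_j)·cross = 4·18.0000 = 72.0000
Σcross = 231.0000 → A = |Σcross|/2 = 115.5000 mm²
Σ(r_i+r_j)·cross = 3735.0000 → first moment M = |Σ|/6 = 622.5000
R_c = M/A = 622.5000/115.5000 = 5.3896 mm
θ = 33° = 0.575959 rad
V = θ·R_c·A = 0.575959·5.3896·115.5000 = 358.534 mm³

Volume = 358.534 mm³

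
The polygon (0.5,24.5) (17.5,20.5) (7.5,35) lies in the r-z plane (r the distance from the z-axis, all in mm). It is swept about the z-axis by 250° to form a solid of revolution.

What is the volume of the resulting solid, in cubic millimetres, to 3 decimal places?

Profile (r,z), 3 vertices: (0.5,24.5) (17.5,20.5) (7.5,35)
edge 0: (0.5,24.5)→(17.5,20.5)  cross = 0.5·20.5 − 17.5·24.5 = -418.5000; (r_i+r_j)·cross = 18·-418.5000 = -7533.0000
edge 1: (17.5,20.5)→(7.5,35)  cross = 17.5·35 − 7.5·20.5 = 458.7500; (r_i+r_j)·cross = 25·458.7500 = 11468.7500
edge 2: (7.5,35)→(0.5,24.5)  cross = 7.5·24.5 − 0.5·35 = 166.2500; (r_i+r_j)·cross = 8·166.2500 = 1330.0000
Σcross = 206.5000 → A = |Σcross|/2 = 103.2500 mm²
Σ(r_i+r_j)·cross = 5265.7500 → first moment M = |Σ|/6 = 877.6250
R_c = M/A = 877.6250/103.2500 = 8.5000 mm
θ = 250° = 4.363323 rad
V = θ·R_c·A = 4.363323·8.5000·103.2500 = 3829.361 mm³

Volume = 3829.361 mm³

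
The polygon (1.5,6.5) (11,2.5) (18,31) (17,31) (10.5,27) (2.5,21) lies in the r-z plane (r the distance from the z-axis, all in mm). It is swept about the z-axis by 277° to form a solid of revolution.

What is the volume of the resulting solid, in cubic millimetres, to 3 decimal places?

Volume = 11620.172 mm³

Profile (r,z), 6 vertices: (1.5,6.5) (11,2.5) (18,31) (17,31) (10.5,27) (2.5,21)
edge 0: (1.5,6.5)→(11,2.5)  cross = 1.5·2.5 − 11·6.5 = -67.7500; (r_i+r_j)·cross = 12.5·-67.7500 = -846.8750
edge 1: (11,2.5)→(18,31)  cross = 11·31 − 18·2.5 = 296.0000; (r_i+r_j)·cross = 29·296.0000 = 8584.0000
edge 2: (18,31)→(17,31)  cross = 18·31 − 17·31 = 31.0000; (r_i+r_j)·cross = 35·31.0000 = 1085.0000
edge 3: (17,31)→(10.5,27)  cross = 17·27 − 10.5·31 = 133.5000; (r_i+r_j)·cross = 27.5·133.5000 = 3671.2500
edge 4: (10.5,27)→(2.5,21)  cross = 10.5·21 − 2.5·27 = 153.0000; (r_i+r_j)·cross = 13·153.0000 = 1989.0000
edge 5: (2.5,21)→(1.5,6.5)  cross = 2.5·6.5 − 1.5·21 = -15.2500; (r_i+r_j)·cross = 4·-15.2500 = -61.0000
Σcross = 530.5000 → A = |Σcross|/2 = 265.2500 mm²
Σ(r_i+r_j)·cross = 14421.3750 → first moment M = |Σ|/6 = 2403.5625
R_c = M/A = 2403.5625/265.2500 = 9.0615 mm
θ = 277° = 4.834562 rad
V = θ·R_c·A = 4.834562·9.0615·265.2500 = 11620.172 mm³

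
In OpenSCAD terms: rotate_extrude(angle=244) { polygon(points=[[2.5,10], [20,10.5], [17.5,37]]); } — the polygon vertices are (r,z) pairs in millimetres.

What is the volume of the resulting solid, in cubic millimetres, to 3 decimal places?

Profile (r,z), 3 vertices: (2.5,10) (20,10.5) (17.5,37)
edge 0: (2.5,10)→(20,10.5)  cross = 2.5·10.5 − 20·10 = -173.7500; (r_i+r_j)·cross = 22.5·-173.7500 = -3909.3750
edge 1: (20,10.5)→(17.5,37)  cross = 20·37 − 17.5·10.5 = 556.2500; (r_i+r_j)·cross = 37.5·556.2500 = 20859.3750
edge 2: (17.5,37)→(2.5,10)  cross = 17.5·10 − 2.5·37 = 82.5000; (r_i+r_j)·cross = 20·82.5000 = 1650.0000
Σcross = 465.0000 → A = |Σcross|/2 = 232.5000 mm²
Σ(r_i+r_j)·cross = 18600.0000 → first moment M = |Σ|/6 = 3100.0000
R_c = M/A = 3100.0000/232.5000 = 13.3333 mm
θ = 244° = 4.258603 rad
V = θ·R_c·A = 4.258603·13.3333·232.5000 = 13201.670 mm³

Volume = 13201.670 mm³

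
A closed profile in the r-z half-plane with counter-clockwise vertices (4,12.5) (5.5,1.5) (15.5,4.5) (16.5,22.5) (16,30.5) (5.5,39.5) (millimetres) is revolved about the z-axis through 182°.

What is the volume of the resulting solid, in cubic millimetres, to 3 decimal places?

Volume = 11651.664 mm³

Profile (r,z), 6 vertices: (4,12.5) (5.5,1.5) (15.5,4.5) (16.5,22.5) (16,30.5) (5.5,39.5)
edge 0: (4,12.5)→(5.5,1.5)  cross = 4·1.5 − 5.5·12.5 = -62.7500; (r_i+r_j)·cross = 9.5·-62.7500 = -596.1250
edge 1: (5.5,1.5)→(15.5,4.5)  cross = 5.5·4.5 − 15.5·1.5 = 1.5000; (r_i+r_j)·cross = 21·1.5000 = 31.5000
edge 2: (15.5,4.5)→(16.5,22.5)  cross = 15.5·22.5 − 16.5·4.5 = 274.5000; (r_i+r_j)·cross = 32·274.5000 = 8784.0000
edge 3: (16.5,22.5)→(16,30.5)  cross = 16.5·30.5 − 16·22.5 = 143.2500; (r_i+r_j)·cross = 32.5·143.2500 = 4655.6250
edge 4: (16,30.5)→(5.5,39.5)  cross = 16·39.5 − 5.5·30.5 = 464.2500; (r_i+r_j)·cross = 21.5·464.2500 = 9981.3750
edge 5: (5.5,39.5)→(4,12.5)  cross = 5.5·12.5 − 4·39.5 = -89.2500; (r_i+r_j)·cross = 9.5·-89.2500 = -847.8750
Σcross = 731.5000 → A = |Σcross|/2 = 365.7500 mm²
Σ(r_i+r_j)·cross = 22008.5000 → first moment M = |Σ|/6 = 3668.0833
R_c = M/A = 3668.0833/365.7500 = 10.0289 mm
θ = 182° = 3.176499 rad
V = θ·R_c·A = 3.176499·10.0289·365.7500 = 11651.664 mm³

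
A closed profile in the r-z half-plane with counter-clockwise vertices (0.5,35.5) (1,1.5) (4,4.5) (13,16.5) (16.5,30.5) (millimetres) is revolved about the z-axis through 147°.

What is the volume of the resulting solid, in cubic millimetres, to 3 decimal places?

Profile (r,z), 5 vertices: (0.5,35.5) (1,1.5) (4,4.5) (13,16.5) (16.5,30.5)
edge 0: (0.5,35.5)→(1,1.5)  cross = 0.5·1.5 − 1·35.5 = -34.7500; (r_i+r_j)·cross = 1.5·-34.7500 = -52.1250
edge 1: (1,1.5)→(4,4.5)  cross = 1·4.5 − 4·1.5 = -1.5000; (r_i+r_j)·cross = 5·-1.5000 = -7.5000
edge 2: (4,4.5)→(13,16.5)  cross = 4·16.5 − 13·4.5 = 7.5000; (r_i+r_j)·cross = 17·7.5000 = 127.5000
edge 3: (13,16.5)→(16.5,30.5)  cross = 13·30.5 − 16.5·16.5 = 124.2500; (r_i+r_j)·cross = 29.5·124.2500 = 3665.3750
edge 4: (16.5,30.5)→(0.5,35.5)  cross = 16.5·35.5 − 0.5·30.5 = 570.5000; (r_i+r_j)·cross = 17·570.5000 = 9698.5000
Σcross = 666.0000 → A = |Σcross|/2 = 333.0000 mm²
Σ(r_i+r_j)·cross = 13431.7500 → first moment M = |Σ|/6 = 2238.6250
R_c = M/A = 2238.6250/333.0000 = 6.7226 mm
θ = 147° = 2.565634 rad
V = θ·R_c·A = 2.565634·6.7226·333.0000 = 5743.492 mm³

Volume = 5743.492 mm³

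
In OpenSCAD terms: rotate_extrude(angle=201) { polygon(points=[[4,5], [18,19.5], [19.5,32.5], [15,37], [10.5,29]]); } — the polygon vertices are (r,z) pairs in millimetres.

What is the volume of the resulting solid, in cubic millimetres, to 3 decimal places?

Profile (r,z), 5 vertices: (4,5) (18,19.5) (19.5,32.5) (15,37) (10.5,29)
edge 0: (4,5)→(18,19.5)  cross = 4·19.5 − 18·5 = -12.0000; (r_i+r_j)·cross = 22·-12.0000 = -264.0000
edge 1: (18,19.5)→(19.5,32.5)  cross = 18·32.5 − 19.5·19.5 = 204.7500; (r_i+r_j)·cross = 37.5·204.7500 = 7678.1250
edge 2: (19.5,32.5)→(15,37)  cross = 19.5·37 − 15·32.5 = 234.0000; (r_i+r_j)·cross = 34.5·234.0000 = 8073.0000
edge 3: (15,37)→(10.5,29)  cross = 15·29 − 10.5·37 = 46.5000; (r_i+r_j)·cross = 25.5·46.5000 = 1185.7500
edge 4: (10.5,29)→(4,5)  cross = 10.5·5 − 4·29 = -63.5000; (r_i+r_j)·cross = 14.5·-63.5000 = -920.7500
Σcross = 409.7500 → A = |Σcross|/2 = 204.8750 mm²
Σ(r_i+r_j)·cross = 15752.1250 → first moment M = |Σ|/6 = 2625.3542
R_c = M/A = 2625.3542/204.8750 = 12.8144 mm
θ = 201° = 3.508112 rad
V = θ·R_c·A = 3.508112·12.8144·204.8750 = 9210.036 mm³

Volume = 9210.036 mm³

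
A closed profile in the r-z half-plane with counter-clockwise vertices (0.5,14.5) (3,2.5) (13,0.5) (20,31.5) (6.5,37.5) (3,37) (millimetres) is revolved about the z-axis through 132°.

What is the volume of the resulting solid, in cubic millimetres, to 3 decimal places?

Volume = 10863.444 mm³

Profile (r,z), 6 vertices: (0.5,14.5) (3,2.5) (13,0.5) (20,31.5) (6.5,37.5) (3,37)
edge 0: (0.5,14.5)→(3,2.5)  cross = 0.5·2.5 − 3·14.5 = -42.2500; (r_i+r_j)·cross = 3.5·-42.2500 = -147.8750
edge 1: (3,2.5)→(13,0.5)  cross = 3·0.5 − 13·2.5 = -31.0000; (r_i+r_j)·cross = 16·-31.0000 = -496.0000
edge 2: (13,0.5)→(20,31.5)  cross = 13·31.5 − 20·0.5 = 399.5000; (r_i+r_j)·cross = 33·399.5000 = 13183.5000
edge 3: (20,31.5)→(6.5,37.5)  cross = 20·37.5 − 6.5·31.5 = 545.2500; (r_i+r_j)·cross = 26.5·545.2500 = 14449.1250
edge 4: (6.5,37.5)→(3,37)  cross = 6.5·37 − 3·37.5 = 128.0000; (r_i+r_j)·cross = 9.5·128.0000 = 1216.0000
edge 5: (3,37)→(0.5,14.5)  cross = 3·14.5 − 0.5·37 = 25.0000; (r_i+r_j)·cross = 3.5·25.0000 = 87.5000
Σcross = 1024.5000 → A = |Σcross|/2 = 512.2500 mm²
Σ(r_i+r_j)·cross = 28292.2500 → first moment M = |Σ|/6 = 4715.3750
R_c = M/A = 4715.3750/512.2500 = 9.2052 mm
θ = 132° = 2.303835 rad
V = θ·R_c·A = 2.303835·9.2052·512.2500 = 10863.444 mm³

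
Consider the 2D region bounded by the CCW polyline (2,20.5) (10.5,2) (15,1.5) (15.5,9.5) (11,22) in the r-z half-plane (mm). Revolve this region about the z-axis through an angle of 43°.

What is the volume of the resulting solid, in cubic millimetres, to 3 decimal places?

Volume = 1158.243 mm³

Profile (r,z), 5 vertices: (2,20.5) (10.5,2) (15,1.5) (15.5,9.5) (11,22)
edge 0: (2,20.5)→(10.5,2)  cross = 2·2 − 10.5·20.5 = -211.2500; (r_i+r_j)·cross = 12.5·-211.2500 = -2640.6250
edge 1: (10.5,2)→(15,1.5)  cross = 10.5·1.5 − 15·2 = -14.2500; (r_i+r_j)·cross = 25.5·-14.2500 = -363.3750
edge 2: (15,1.5)→(15.5,9.5)  cross = 15·9.5 − 15.5·1.5 = 119.2500; (r_i+r_j)·cross = 30.5·119.2500 = 3637.1250
edge 3: (15.5,9.5)→(11,22)  cross = 15.5·22 − 11·9.5 = 236.5000; (r_i+r_j)·cross = 26.5·236.5000 = 6267.2500
edge 4: (11,22)→(2,20.5)  cross = 11·20.5 − 2·22 = 181.5000; (r_i+r_j)·cross = 13·181.5000 = 2359.5000
Σcross = 311.7500 → A = |Σcross|/2 = 155.8750 mm²
Σ(r_i+r_j)·cross = 9259.8750 → first moment M = |Σ|/6 = 1543.3125
R_c = M/A = 1543.3125/155.8750 = 9.9010 mm
θ = 43° = 0.750492 rad
V = θ·R_c·A = 0.750492·9.9010·155.8750 = 1158.243 mm³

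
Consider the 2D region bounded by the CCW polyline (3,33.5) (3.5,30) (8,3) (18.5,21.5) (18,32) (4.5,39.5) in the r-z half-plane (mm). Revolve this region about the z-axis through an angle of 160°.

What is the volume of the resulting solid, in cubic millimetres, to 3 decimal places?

Volume = 9658.768 mm³

Profile (r,z), 6 vertices: (3,33.5) (3.5,30) (8,3) (18.5,21.5) (18,32) (4.5,39.5)
edge 0: (3,33.5)→(3.5,30)  cross = 3·30 − 3.5·33.5 = -27.2500; (r_i+r_j)·cross = 6.5·-27.2500 = -177.1250
edge 1: (3.5,30)→(8,3)  cross = 3.5·3 − 8·30 = -229.5000; (r_i+r_j)·cross = 11.5·-229.5000 = -2639.2500
edge 2: (8,3)→(18.5,21.5)  cross = 8·21.5 − 18.5·3 = 116.5000; (r_i+r_j)·cross = 26.5·116.5000 = 3087.2500
edge 3: (18.5,21.5)→(18,32)  cross = 18.5·32 − 18·21.5 = 205.0000; (r_i+r_j)·cross = 36.5·205.0000 = 7482.5000
edge 4: (18,32)→(4.5,39.5)  cross = 18·39.5 − 4.5·32 = 567.0000; (r_i+r_j)·cross = 22.5·567.0000 = 12757.5000
edge 5: (4.5,39.5)→(3,33.5)  cross = 4.5·33.5 − 3·39.5 = 32.2500; (r_i+r_j)·cross = 7.5·32.2500 = 241.8750
Σcross = 664.0000 → A = |Σcross|/2 = 332.0000 mm²
Σ(r_i+r_j)·cross = 20752.7500 → first moment M = |Σ|/6 = 3458.7917
R_c = M/A = 3458.7917/332.0000 = 10.4180 mm
θ = 160° = 2.792527 rad
V = θ·R_c·A = 2.792527·10.4180·332.0000 = 9658.768 mm³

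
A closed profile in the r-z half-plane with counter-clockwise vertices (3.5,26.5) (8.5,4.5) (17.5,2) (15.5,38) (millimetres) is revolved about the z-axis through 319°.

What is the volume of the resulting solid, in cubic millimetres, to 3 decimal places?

Volume = 20488.537 mm³

Profile (r,z), 4 vertices: (3.5,26.5) (8.5,4.5) (17.5,2) (15.5,38)
edge 0: (3.5,26.5)→(8.5,4.5)  cross = 3.5·4.5 − 8.5·26.5 = -209.5000; (r_i+r_j)·cross = 12·-209.5000 = -2514.0000
edge 1: (8.5,4.5)→(17.5,2)  cross = 8.5·2 − 17.5·4.5 = -61.7500; (r_i+r_j)·cross = 26·-61.7500 = -1605.5000
edge 2: (17.5,2)→(15.5,38)  cross = 17.5·38 − 15.5·2 = 634.0000; (r_i+r_j)·cross = 33·634.0000 = 20922.0000
edge 3: (15.5,38)→(3.5,26.5)  cross = 15.5·26.5 − 3.5·38 = 277.7500; (r_i+r_j)·cross = 19·277.7500 = 5277.2500
Σcross = 640.5000 → A = |Σcross|/2 = 320.2500 mm²
Σ(r_i+r_j)·cross = 22079.7500 → first moment M = |Σ|/6 = 3679.9583
R_c = M/A = 3679.9583/320.2500 = 11.4909 mm
θ = 319° = 5.567600 rad
V = θ·R_c·A = 5.567600·11.4909·320.2500 = 20488.537 mm³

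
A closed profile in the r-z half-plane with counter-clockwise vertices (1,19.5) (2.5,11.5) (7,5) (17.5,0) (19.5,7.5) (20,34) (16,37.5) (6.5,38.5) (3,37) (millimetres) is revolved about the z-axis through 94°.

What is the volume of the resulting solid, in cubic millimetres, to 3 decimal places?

Volume = 10736.354 mm³

Profile (r,z), 9 vertices: (1,19.5) (2.5,11.5) (7,5) (17.5,0) (19.5,7.5) (20,34) (16,37.5) (6.5,38.5) (3,37)
edge 0: (1,19.5)→(2.5,11.5)  cross = 1·11.5 − 2.5·19.5 = -37.2500; (r_i+r_j)·cross = 3.5·-37.2500 = -130.3750
edge 1: (2.5,11.5)→(7,5)  cross = 2.5·5 − 7·11.5 = -68.0000; (r_i+r_j)·cross = 9.5·-68.0000 = -646.0000
edge 2: (7,5)→(17.5,0)  cross = 7·0 − 17.5·5 = -87.5000; (r_i+r_j)·cross = 24.5·-87.5000 = -2143.7500
edge 3: (17.5,0)→(19.5,7.5)  cross = 17.5·7.5 − 19.5·0 = 131.2500; (r_i+r_j)·cross = 37·131.2500 = 4856.2500
edge 4: (19.5,7.5)→(20,34)  cross = 19.5·34 − 20·7.5 = 513.0000; (r_i+r_j)·cross = 39.5·513.0000 = 20263.5000
edge 5: (20,34)→(16,37.5)  cross = 20·37.5 − 16·34 = 206.0000; (r_i+r_j)·cross = 36·206.0000 = 7416.0000
edge 6: (16,37.5)→(6.5,38.5)  cross = 16·38.5 − 6.5·37.5 = 372.2500; (r_i+r_j)·cross = 22.5·372.2500 = 8375.6250
edge 7: (6.5,38.5)→(3,37)  cross = 6.5·37 − 3·38.5 = 125.0000; (r_i+r_j)·cross = 9.5·125.0000 = 1187.5000
edge 8: (3,37)→(1,19.5)  cross = 3·19.5 − 1·37 = 21.5000; (r_i+r_j)·cross = 4·21.5000 = 86.0000
Σcross = 1176.2500 → A = |Σcross|/2 = 588.1250 mm²
Σ(r_i+r_j)·cross = 39264.7500 → first moment M = |Σ|/6 = 6544.1250
R_c = M/A = 6544.1250/588.1250 = 11.1271 mm
θ = 94° = 1.640609 rad
V = θ·R_c·A = 1.640609·11.1271·588.1250 = 10736.354 mm³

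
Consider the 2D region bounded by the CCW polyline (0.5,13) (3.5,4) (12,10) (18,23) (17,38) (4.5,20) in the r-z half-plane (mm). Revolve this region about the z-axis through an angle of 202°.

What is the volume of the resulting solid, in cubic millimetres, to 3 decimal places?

Volume = 9774.923 mm³

Profile (r,z), 6 vertices: (0.5,13) (3.5,4) (12,10) (18,23) (17,38) (4.5,20)
edge 0: (0.5,13)→(3.5,4)  cross = 0.5·4 − 3.5·13 = -43.5000; (r_i+r_j)·cross = 4·-43.5000 = -174.0000
edge 1: (3.5,4)→(12,10)  cross = 3.5·10 − 12·4 = -13.0000; (r_i+r_j)·cross = 15.5·-13.0000 = -201.5000
edge 2: (12,10)→(18,23)  cross = 12·23 − 18·10 = 96.0000; (r_i+r_j)·cross = 30·96.0000 = 2880.0000
edge 3: (18,23)→(17,38)  cross = 18·38 − 17·23 = 293.0000; (r_i+r_j)·cross = 35·293.0000 = 10255.0000
edge 4: (17,38)→(4.5,20)  cross = 17·20 − 4.5·38 = 169.0000; (r_i+r_j)·cross = 21.5·169.0000 = 3633.5000
edge 5: (4.5,20)→(0.5,13)  cross = 4.5·13 − 0.5·20 = 48.5000; (r_i+r_j)·cross = 5·48.5000 = 242.5000
Σcross = 550.0000 → A = |Σcross|/2 = 275.0000 mm²
Σ(r_i+r_j)·cross = 16635.5000 → first moment M = |Σ|/6 = 2772.5833
R_c = M/A = 2772.5833/275.0000 = 10.0821 mm
θ = 202° = 3.525565 rad
V = θ·R_c·A = 3.525565·10.0821·275.0000 = 9774.923 mm³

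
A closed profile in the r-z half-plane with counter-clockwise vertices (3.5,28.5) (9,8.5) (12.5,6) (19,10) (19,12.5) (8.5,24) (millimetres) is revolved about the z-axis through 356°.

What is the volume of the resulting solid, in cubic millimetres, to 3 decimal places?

Volume = 10056.213 mm³

Profile (r,z), 6 vertices: (3.5,28.5) (9,8.5) (12.5,6) (19,10) (19,12.5) (8.5,24)
edge 0: (3.5,28.5)→(9,8.5)  cross = 3.5·8.5 − 9·28.5 = -226.7500; (r_i+r_j)·cross = 12.5·-226.7500 = -2834.3750
edge 1: (9,8.5)→(12.5,6)  cross = 9·6 − 12.5·8.5 = -52.2500; (r_i+r_j)·cross = 21.5·-52.2500 = -1123.3750
edge 2: (12.5,6)→(19,10)  cross = 12.5·10 − 19·6 = 11.0000; (r_i+r_j)·cross = 31.5·11.0000 = 346.5000
edge 3: (19,10)→(19,12.5)  cross = 19·12.5 − 19·10 = 47.5000; (r_i+r_j)·cross = 38·47.5000 = 1805.0000
edge 4: (19,12.5)→(8.5,24)  cross = 19·24 − 8.5·12.5 = 349.7500; (r_i+r_j)·cross = 27.5·349.7500 = 9618.1250
edge 5: (8.5,24)→(3.5,28.5)  cross = 8.5·28.5 − 3.5·24 = 158.2500; (r_i+r_j)·cross = 12·158.2500 = 1899.0000
Σcross = 287.5000 → A = |Σcross|/2 = 143.7500 mm²
Σ(r_i+r_j)·cross = 9710.8750 → first moment M = |Σ|/6 = 1618.4792
R_c = M/A = 1618.4792/143.7500 = 11.2590 mm
θ = 356° = 6.213372 rad
V = θ·R_c·A = 6.213372·11.2590·143.7500 = 10056.213 mm³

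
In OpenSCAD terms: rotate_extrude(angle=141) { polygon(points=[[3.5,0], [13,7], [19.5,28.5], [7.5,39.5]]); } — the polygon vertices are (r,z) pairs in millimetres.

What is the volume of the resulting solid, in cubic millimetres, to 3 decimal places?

Profile (r,z), 4 vertices: (3.5,0) (13,7) (19.5,28.5) (7.5,39.5)
edge 0: (3.5,0)→(13,7)  cross = 3.5·7 − 13·0 = 24.5000; (r_i+r_j)·cross = 16.5·24.5000 = 404.2500
edge 1: (13,7)→(19.5,28.5)  cross = 13·28.5 − 19.5·7 = 234.0000; (r_i+r_j)·cross = 32.5·234.0000 = 7605.0000
edge 2: (19.5,28.5)→(7.5,39.5)  cross = 19.5·39.5 − 7.5·28.5 = 556.5000; (r_i+r_j)·cross = 27·556.5000 = 15025.5000
edge 3: (7.5,39.5)→(3.5,0)  cross = 7.5·0 − 3.5·39.5 = -138.2500; (r_i+r_j)·cross = 11·-138.2500 = -1520.7500
Σcross = 676.7500 → A = |Σcross|/2 = 338.3750 mm²
Σ(r_i+r_j)·cross = 21514.0000 → first moment M = |Σ|/6 = 3585.6667
R_c = M/A = 3585.6667/338.3750 = 10.5967 mm
θ = 141° = 2.460914 rad
V = θ·R_c·A = 2.460914·10.5967·338.3750 = 8824.018 mm³

Volume = 8824.018 mm³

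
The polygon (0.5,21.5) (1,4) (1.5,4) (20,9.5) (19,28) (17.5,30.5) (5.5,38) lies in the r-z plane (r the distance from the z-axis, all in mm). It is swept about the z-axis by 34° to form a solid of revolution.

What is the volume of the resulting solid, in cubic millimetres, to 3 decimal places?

Volume = 2833.703 mm³

Profile (r,z), 7 vertices: (0.5,21.5) (1,4) (1.5,4) (20,9.5) (19,28) (17.5,30.5) (5.5,38)
edge 0: (0.5,21.5)→(1,4)  cross = 0.5·4 − 1·21.5 = -19.5000; (r_i+r_j)·cross = 1.5·-19.5000 = -29.2500
edge 1: (1,4)→(1.5,4)  cross = 1·4 − 1.5·4 = -2.0000; (r_i+r_j)·cross = 2.5·-2.0000 = -5.0000
edge 2: (1.5,4)→(20,9.5)  cross = 1.5·9.5 − 20·4 = -65.7500; (r_i+r_j)·cross = 21.5·-65.7500 = -1413.6250
edge 3: (20,9.5)→(19,28)  cross = 20·28 − 19·9.5 = 379.5000; (r_i+r_j)·cross = 39·379.5000 = 14800.5000
edge 4: (19,28)→(17.5,30.5)  cross = 19·30.5 − 17.5·28 = 89.5000; (r_i+r_j)·cross = 36.5·89.5000 = 3266.7500
edge 5: (17.5,30.5)→(5.5,38)  cross = 17.5·38 − 5.5·30.5 = 497.2500; (r_i+r_j)·cross = 23·497.2500 = 11436.7500
edge 6: (5.5,38)→(0.5,21.5)  cross = 5.5·21.5 − 0.5·38 = 99.2500; (r_i+r_j)·cross = 6·99.2500 = 595.5000
Σcross = 978.2500 → A = |Σcross|/2 = 489.1250 mm²
Σ(r_i+r_j)·cross = 28651.6250 → first moment M = |Σ|/6 = 4775.2708
R_c = M/A = 4775.2708/489.1250 = 9.7629 mm
θ = 34° = 0.593412 rad
V = θ·R_c·A = 0.593412·9.7629·489.1250 = 2833.703 mm³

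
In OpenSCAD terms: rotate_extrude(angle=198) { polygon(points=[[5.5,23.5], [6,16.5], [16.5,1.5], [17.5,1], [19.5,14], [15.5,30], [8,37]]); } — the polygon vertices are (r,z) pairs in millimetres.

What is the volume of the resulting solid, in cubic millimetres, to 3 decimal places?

Profile (r,z), 7 vertices: (5.5,23.5) (6,16.5) (16.5,1.5) (17.5,1) (19.5,14) (15.5,30) (8,37)
edge 0: (5.5,23.5)→(6,16.5)  cross = 5.5·16.5 − 6·23.5 = -50.2500; (r_i+r_j)·cross = 11.5·-50.2500 = -577.8750
edge 1: (6,16.5)→(16.5,1.5)  cross = 6·1.5 − 16.5·16.5 = -263.2500; (r_i+r_j)·cross = 22.5·-263.2500 = -5923.1250
edge 2: (16.5,1.5)→(17.5,1)  cross = 16.5·1 − 17.5·1.5 = -9.7500; (r_i+r_j)·cross = 34·-9.7500 = -331.5000
edge 3: (17.5,1)→(19.5,14)  cross = 17.5·14 − 19.5·1 = 225.5000; (r_i+r_j)·cross = 37·225.5000 = 8343.5000
edge 4: (19.5,14)→(15.5,30)  cross = 19.5·30 − 15.5·14 = 368.0000; (r_i+r_j)·cross = 35·368.0000 = 12880.0000
edge 5: (15.5,30)→(8,37)  cross = 15.5·37 − 8·30 = 333.5000; (r_i+r_j)·cross = 23.5·333.5000 = 7837.2500
edge 6: (8,37)→(5.5,23.5)  cross = 8·23.5 − 5.5·37 = -15.5000; (r_i+r_j)·cross = 13.5·-15.5000 = -209.2500
Σcross = 588.2500 → A = |Σcross|/2 = 294.1250 mm²
Σ(r_i+r_j)·cross = 22019.0000 → first moment M = |Σ|/6 = 3669.8333
R_c = M/A = 3669.8333/294.1250 = 12.4771 mm
θ = 198° = 3.455752 rad
V = θ·R_c·A = 3.455752·12.4771·294.1250 = 12682.034 mm³

Volume = 12682.034 mm³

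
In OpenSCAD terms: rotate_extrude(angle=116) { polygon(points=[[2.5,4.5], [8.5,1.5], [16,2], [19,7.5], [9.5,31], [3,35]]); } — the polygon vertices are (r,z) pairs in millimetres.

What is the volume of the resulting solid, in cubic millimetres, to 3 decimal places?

Profile (r,z), 6 vertices: (2.5,4.5) (8.5,1.5) (16,2) (19,7.5) (9.5,31) (3,35)
edge 0: (2.5,4.5)→(8.5,1.5)  cross = 2.5·1.5 − 8.5·4.5 = -34.5000; (r_i+r_j)·cross = 11·-34.5000 = -379.5000
edge 1: (8.5,1.5)→(16,2)  cross = 8.5·2 − 16·1.5 = -7.0000; (r_i+r_j)·cross = 24.5·-7.0000 = -171.5000
edge 2: (16,2)→(19,7.5)  cross = 16·7.5 − 19·2 = 82.0000; (r_i+r_j)·cross = 35·82.0000 = 2870.0000
edge 3: (19,7.5)→(9.5,31)  cross = 19·31 − 9.5·7.5 = 517.7500; (r_i+r_j)·cross = 28.5·517.7500 = 14755.8750
edge 4: (9.5,31)→(3,35)  cross = 9.5·35 − 3·31 = 239.5000; (r_i+r_j)·cross = 12.5·239.5000 = 2993.7500
edge 5: (3,35)→(2.5,4.5)  cross = 3·4.5 − 2.5·35 = -74.0000; (r_i+r_j)·cross = 5.5·-74.0000 = -407.0000
Σcross = 723.7500 → A = |Σcross|/2 = 361.8750 mm²
Σ(r_i+r_j)·cross = 19661.6250 → first moment M = |Σ|/6 = 3276.9375
R_c = M/A = 3276.9375/361.8750 = 9.0554 mm
θ = 116° = 2.024582 rad
V = θ·R_c·A = 2.024582·9.0554·361.8750 = 6634.428 mm³

Volume = 6634.428 mm³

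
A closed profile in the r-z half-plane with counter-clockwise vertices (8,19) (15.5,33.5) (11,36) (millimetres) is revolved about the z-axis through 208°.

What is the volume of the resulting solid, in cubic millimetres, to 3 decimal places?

Volume = 1753.428 mm³

Profile (r,z), 3 vertices: (8,19) (15.5,33.5) (11,36)
edge 0: (8,19)→(15.5,33.5)  cross = 8·33.5 − 15.5·19 = -26.5000; (r_i+r_j)·cross = 23.5·-26.5000 = -622.7500
edge 1: (15.5,33.5)→(11,36)  cross = 15.5·36 − 11·33.5 = 189.5000; (r_i+r_j)·cross = 26.5·189.5000 = 5021.7500
edge 2: (11,36)→(8,19)  cross = 11·19 − 8·36 = -79.0000; (r_i+r_j)·cross = 19·-79.0000 = -1501.0000
Σcross = 84.0000 → A = |Σcross|/2 = 42.0000 mm²
Σ(r_i+r_j)·cross = 2898.0000 → first moment M = |Σ|/6 = 483.0000
R_c = M/A = 483.0000/42.0000 = 11.5000 mm
θ = 208° = 3.630285 rad
V = θ·R_c·A = 3.630285·11.5000·42.0000 = 1753.428 mm³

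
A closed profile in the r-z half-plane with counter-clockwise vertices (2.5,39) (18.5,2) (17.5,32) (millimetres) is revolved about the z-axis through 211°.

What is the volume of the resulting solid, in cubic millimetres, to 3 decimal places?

Volume = 10468.225 mm³

Profile (r,z), 3 vertices: (2.5,39) (18.5,2) (17.5,32)
edge 0: (2.5,39)→(18.5,2)  cross = 2.5·2 − 18.5·39 = -716.5000; (r_i+r_j)·cross = 21·-716.5000 = -15046.5000
edge 1: (18.5,2)→(17.5,32)  cross = 18.5·32 − 17.5·2 = 557.0000; (r_i+r_j)·cross = 36·557.0000 = 20052.0000
edge 2: (17.5,32)→(2.5,39)  cross = 17.5·39 − 2.5·32 = 602.5000; (r_i+r_j)·cross = 20·602.5000 = 12050.0000
Σcross = 443.0000 → A = |Σcross|/2 = 221.5000 mm²
Σ(r_i+r_j)·cross = 17055.5000 → first moment M = |Σ|/6 = 2842.5833
R_c = M/A = 2842.5833/221.5000 = 12.8333 mm
θ = 211° = 3.682645 rad
V = θ·R_c·A = 3.682645·12.8333·221.5000 = 10468.225 mm³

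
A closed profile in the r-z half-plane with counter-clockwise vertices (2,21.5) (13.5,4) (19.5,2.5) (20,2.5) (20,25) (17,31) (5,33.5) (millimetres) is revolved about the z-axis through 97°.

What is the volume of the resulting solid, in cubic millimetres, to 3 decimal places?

Volume = 8107.348 mm³

Profile (r,z), 7 vertices: (2,21.5) (13.5,4) (19.5,2.5) (20,2.5) (20,25) (17,31) (5,33.5)
edge 0: (2,21.5)→(13.5,4)  cross = 2·4 − 13.5·21.5 = -282.2500; (r_i+r_j)·cross = 15.5·-282.2500 = -4374.8750
edge 1: (13.5,4)→(19.5,2.5)  cross = 13.5·2.5 − 19.5·4 = -44.2500; (r_i+r_j)·cross = 33·-44.2500 = -1460.2500
edge 2: (19.5,2.5)→(20,2.5)  cross = 19.5·2.5 − 20·2.5 = -1.2500; (r_i+r_j)·cross = 39.5·-1.2500 = -49.3750
edge 3: (20,2.5)→(20,25)  cross = 20·25 − 20·2.5 = 450.0000; (r_i+r_j)·cross = 40·450.0000 = 18000.0000
edge 4: (20,25)→(17,31)  cross = 20·31 − 17·25 = 195.0000; (r_i+r_j)·cross = 37·195.0000 = 7215.0000
edge 5: (17,31)→(5,33.5)  cross = 17·33.5 − 5·31 = 414.5000; (r_i+r_j)·cross = 22·414.5000 = 9119.0000
edge 6: (5,33.5)→(2,21.5)  cross = 5·21.5 − 2·33.5 = 40.5000; (r_i+r_j)·cross = 7·40.5000 = 283.5000
Σcross = 772.2500 → A = |Σcross|/2 = 386.1250 mm²
Σ(r_i+r_j)·cross = 28733.0000 → first moment M = |Σ|/6 = 4788.8333
R_c = M/A = 4788.8333/386.1250 = 12.4023 mm
θ = 97° = 1.692969 rad
V = θ·R_c·A = 1.692969·12.4023·386.1250 = 8107.348 mm³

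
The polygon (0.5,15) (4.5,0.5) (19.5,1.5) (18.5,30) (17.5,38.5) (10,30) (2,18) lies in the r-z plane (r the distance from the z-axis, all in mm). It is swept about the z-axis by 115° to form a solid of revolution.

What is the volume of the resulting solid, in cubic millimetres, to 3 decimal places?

Volume = 10989.280 mm³

Profile (r,z), 7 vertices: (0.5,15) (4.5,0.5) (19.5,1.5) (18.5,30) (17.5,38.5) (10,30) (2,18)
edge 0: (0.5,15)→(4.5,0.5)  cross = 0.5·0.5 − 4.5·15 = -67.2500; (r_i+r_j)·cross = 5·-67.2500 = -336.2500
edge 1: (4.5,0.5)→(19.5,1.5)  cross = 4.5·1.5 − 19.5·0.5 = -3.0000; (r_i+r_j)·cross = 24·-3.0000 = -72.0000
edge 2: (19.5,1.5)→(18.5,30)  cross = 19.5·30 − 18.5·1.5 = 557.2500; (r_i+r_j)·cross = 38·557.2500 = 21175.5000
edge 3: (18.5,30)→(17.5,38.5)  cross = 18.5·38.5 − 17.5·30 = 187.2500; (r_i+r_j)·cross = 36·187.2500 = 6741.0000
edge 4: (17.5,38.5)→(10,30)  cross = 17.5·30 − 10·38.5 = 140.0000; (r_i+r_j)·cross = 27.5·140.0000 = 3850.0000
edge 5: (10,30)→(2,18)  cross = 10·18 − 2·30 = 120.0000; (r_i+r_j)·cross = 12·120.0000 = 1440.0000
edge 6: (2,18)→(0.5,15)  cross = 2·15 − 0.5·18 = 21.0000; (r_i+r_j)·cross = 2.5·21.0000 = 52.5000
Σcross = 955.2500 → A = |Σcross|/2 = 477.6250 mm²
Σ(r_i+r_j)·cross = 32850.7500 → first moment M = |Σ|/6 = 5475.1250
R_c = M/A = 5475.1250/477.6250 = 11.4632 mm
θ = 115° = 2.007129 rad
V = θ·R_c·A = 2.007129·11.4632·477.6250 = 10989.280 mm³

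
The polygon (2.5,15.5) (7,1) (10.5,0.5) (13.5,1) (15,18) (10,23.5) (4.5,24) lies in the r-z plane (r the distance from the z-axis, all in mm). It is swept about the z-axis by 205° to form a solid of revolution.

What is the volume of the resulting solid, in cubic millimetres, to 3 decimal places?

Profile (r,z), 7 vertices: (2.5,15.5) (7,1) (10.5,0.5) (13.5,1) (15,18) (10,23.5) (4.5,24)
edge 0: (2.5,15.5)→(7,1)  cross = 2.5·1 − 7·15.5 = -106.0000; (r_i+r_j)·cross = 9.5·-106.0000 = -1007.0000
edge 1: (7,1)→(10.5,0.5)  cross = 7·0.5 − 10.5·1 = -7.0000; (r_i+r_j)·cross = 17.5·-7.0000 = -122.5000
edge 2: (10.5,0.5)→(13.5,1)  cross = 10.5·1 − 13.5·0.5 = 3.7500; (r_i+r_j)·cross = 24·3.7500 = 90.0000
edge 3: (13.5,1)→(15,18)  cross = 13.5·18 − 15·1 = 228.0000; (r_i+r_j)·cross = 28.5·228.0000 = 6498.0000
edge 4: (15,18)→(10,23.5)  cross = 15·23.5 − 10·18 = 172.5000; (r_i+r_j)·cross = 25·172.5000 = 4312.5000
edge 5: (10,23.5)→(4.5,24)  cross = 10·24 − 4.5·23.5 = 134.2500; (r_i+r_j)·cross = 14.5·134.2500 = 1946.6250
edge 6: (4.5,24)→(2.5,15.5)  cross = 4.5·15.5 − 2.5·24 = 9.7500; (r_i+r_j)·cross = 7·9.7500 = 68.2500
Σcross = 435.2500 → A = |Σcross|/2 = 217.6250 mm²
Σ(r_i+r_j)·cross = 11785.8750 → first moment M = |Σ|/6 = 1964.3125
R_c = M/A = 1964.3125/217.6250 = 9.0261 mm
θ = 205° = 3.577925 rad
V = θ·R_c·A = 3.577925·9.0261·217.6250 = 7028.163 mm³

Volume = 7028.163 mm³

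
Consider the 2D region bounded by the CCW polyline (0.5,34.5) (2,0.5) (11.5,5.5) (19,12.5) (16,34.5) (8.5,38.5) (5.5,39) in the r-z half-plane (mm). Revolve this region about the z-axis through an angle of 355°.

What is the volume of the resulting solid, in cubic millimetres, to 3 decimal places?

Profile (r,z), 7 vertices: (0.5,34.5) (2,0.5) (11.5,5.5) (19,12.5) (16,34.5) (8.5,38.5) (5.5,39)
edge 0: (0.5,34.5)→(2,0.5)  cross = 0.5·0.5 − 2·34.5 = -68.7500; (r_i+r_j)·cross = 2.5·-68.7500 = -171.8750
edge 1: (2,0.5)→(11.5,5.5)  cross = 2·5.5 − 11.5·0.5 = 5.2500; (r_i+r_j)·cross = 13.5·5.2500 = 70.8750
edge 2: (11.5,5.5)→(19,12.5)  cross = 11.5·12.5 − 19·5.5 = 39.2500; (r_i+r_j)·cross = 30.5·39.2500 = 1197.1250
edge 3: (19,12.5)→(16,34.5)  cross = 19·34.5 − 16·12.5 = 455.5000; (r_i+r_j)·cross = 35·455.5000 = 15942.5000
edge 4: (16,34.5)→(8.5,38.5)  cross = 16·38.5 − 8.5·34.5 = 322.7500; (r_i+r_j)·cross = 24.5·322.7500 = 7907.3750
edge 5: (8.5,38.5)→(5.5,39)  cross = 8.5·39 − 5.5·38.5 = 119.7500; (r_i+r_j)·cross = 14·119.7500 = 1676.5000
edge 6: (5.5,39)→(0.5,34.5)  cross = 5.5·34.5 − 0.5·39 = 170.2500; (r_i+r_j)·cross = 6·170.2500 = 1021.5000
Σcross = 1044.0000 → A = |Σcross|/2 = 522.0000 mm²
Σ(r_i+r_j)·cross = 27644.0000 → first moment M = |Σ|/6 = 4607.3333
R_c = M/A = 4607.3333/522.0000 = 8.8263 mm
θ = 355° = 6.195919 rad
V = θ·R_c·A = 6.195919·8.8263·522.0000 = 28546.663 mm³

Volume = 28546.663 mm³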